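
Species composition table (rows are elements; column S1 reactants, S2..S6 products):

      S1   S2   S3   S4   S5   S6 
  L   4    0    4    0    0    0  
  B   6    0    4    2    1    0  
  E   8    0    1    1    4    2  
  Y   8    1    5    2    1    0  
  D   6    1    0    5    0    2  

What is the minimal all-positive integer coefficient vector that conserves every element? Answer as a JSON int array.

Coefficients: [4, 4, 4, 2, 4, 5]

L: 4·4 = 16 | 4·0+4·4+2·0+4·0+5·0 = 16
B: 4·6 = 24 | 4·0+4·4+2·2+4·1+5·0 = 24
E: 4·8 = 32 | 4·0+4·1+2·1+4·4+5·2 = 32
Y: 4·8 = 32 | 4·1+4·5+2·2+4·1+5·0 = 32
D: 4·6 = 24 | 4·1+4·0+2·5+4·0+5·2 = 24
gcd(4,4,4,2,4,5) = 1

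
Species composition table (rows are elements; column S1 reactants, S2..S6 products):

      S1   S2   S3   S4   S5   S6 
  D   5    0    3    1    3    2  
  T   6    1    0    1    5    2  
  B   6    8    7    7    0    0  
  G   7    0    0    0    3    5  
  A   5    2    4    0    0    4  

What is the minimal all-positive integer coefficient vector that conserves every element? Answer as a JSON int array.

Coefficients: [6, 1, 1, 3, 4, 6]

D: 6·5 = 30 | 1·0+1·3+3·1+4·3+6·2 = 30
T: 6·6 = 36 | 1·1+1·0+3·1+4·5+6·2 = 36
B: 6·6 = 36 | 1·8+1·7+3·7+4·0+6·0 = 36
G: 6·7 = 42 | 1·0+1·0+3·0+4·3+6·5 = 42
A: 6·5 = 30 | 1·2+1·4+3·0+4·0+6·4 = 30
gcd(6,1,1,3,4,6) = 1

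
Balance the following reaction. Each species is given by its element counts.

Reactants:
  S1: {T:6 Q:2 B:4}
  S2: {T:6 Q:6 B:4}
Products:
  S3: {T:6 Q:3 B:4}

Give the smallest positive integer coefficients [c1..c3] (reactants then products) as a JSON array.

T: 3·6+1·6 = 24 | 4·6 = 24
Q: 3·2+1·6 = 12 | 4·3 = 12
B: 3·4+1·4 = 16 | 4·4 = 16
gcd(3,1,4) = 1

Coefficients: [3, 1, 4]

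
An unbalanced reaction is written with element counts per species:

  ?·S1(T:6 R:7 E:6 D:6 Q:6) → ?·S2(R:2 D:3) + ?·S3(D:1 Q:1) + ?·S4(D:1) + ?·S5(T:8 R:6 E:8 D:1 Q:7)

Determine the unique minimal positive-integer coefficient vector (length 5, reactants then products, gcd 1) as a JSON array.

Coefficients: [4, 5, 3, 3, 3]

T: 4·6 = 24 | 5·0+3·0+3·0+3·8 = 24
R: 4·7 = 28 | 5·2+3·0+3·0+3·6 = 28
E: 4·6 = 24 | 5·0+3·0+3·0+3·8 = 24
D: 4·6 = 24 | 5·3+3·1+3·1+3·1 = 24
Q: 4·6 = 24 | 5·0+3·1+3·0+3·7 = 24
gcd(4,5,3,3,3) = 1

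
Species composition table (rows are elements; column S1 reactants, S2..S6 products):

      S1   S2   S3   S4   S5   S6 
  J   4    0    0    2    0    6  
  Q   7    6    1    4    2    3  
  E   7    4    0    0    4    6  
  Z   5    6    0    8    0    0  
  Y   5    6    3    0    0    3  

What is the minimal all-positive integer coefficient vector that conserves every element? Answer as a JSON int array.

Coefficients: [6, 1, 5, 3, 5, 3]

J: 6·4 = 24 | 1·0+5·0+3·2+5·0+3·6 = 24
Q: 6·7 = 42 | 1·6+5·1+3·4+5·2+3·3 = 42
E: 6·7 = 42 | 1·4+5·0+3·0+5·4+3·6 = 42
Z: 6·5 = 30 | 1·6+5·0+3·8+5·0+3·0 = 30
Y: 6·5 = 30 | 1·6+5·3+3·0+5·0+3·3 = 30
gcd(6,1,5,3,5,3) = 1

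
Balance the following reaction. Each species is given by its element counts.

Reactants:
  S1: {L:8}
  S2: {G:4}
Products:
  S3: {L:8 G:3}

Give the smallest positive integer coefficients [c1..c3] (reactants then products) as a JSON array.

Coefficients: [4, 3, 4]

L: 4·8+3·0 = 32 | 4·8 = 32
G: 4·0+3·4 = 12 | 4·3 = 12
gcd(4,3,4) = 1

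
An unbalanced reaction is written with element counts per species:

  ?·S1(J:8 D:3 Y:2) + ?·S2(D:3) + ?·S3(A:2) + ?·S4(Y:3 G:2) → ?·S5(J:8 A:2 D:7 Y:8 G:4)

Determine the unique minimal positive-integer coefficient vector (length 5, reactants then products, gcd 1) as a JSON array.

Coefficients: [3, 4, 3, 6, 3]

J: 3·8+4·0+3·0+6·0 = 24 | 3·8 = 24
A: 3·0+4·0+3·2+6·0 = 6 | 3·2 = 6
D: 3·3+4·3+3·0+6·0 = 21 | 3·7 = 21
Y: 3·2+4·0+3·0+6·3 = 24 | 3·8 = 24
G: 3·0+4·0+3·0+6·2 = 12 | 3·4 = 12
gcd(3,4,3,6,3) = 1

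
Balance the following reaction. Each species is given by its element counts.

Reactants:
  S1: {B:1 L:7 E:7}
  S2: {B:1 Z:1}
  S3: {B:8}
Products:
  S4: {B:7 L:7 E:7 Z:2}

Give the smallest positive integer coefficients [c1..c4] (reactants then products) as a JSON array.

Coefficients: [2, 4, 1, 2]

B: 2·1+4·1+1·8 = 14 | 2·7 = 14
L: 2·7+4·0+1·0 = 14 | 2·7 = 14
E: 2·7+4·0+1·0 = 14 | 2·7 = 14
Z: 2·0+4·1+1·0 = 4 | 2·2 = 4
gcd(2,4,1,2) = 1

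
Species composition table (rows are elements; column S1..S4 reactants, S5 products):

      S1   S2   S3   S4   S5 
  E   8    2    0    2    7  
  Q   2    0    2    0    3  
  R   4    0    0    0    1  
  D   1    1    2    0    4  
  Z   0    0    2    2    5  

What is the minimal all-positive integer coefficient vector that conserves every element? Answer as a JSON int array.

Coefficients: [1, 5, 5, 5, 4]

E: 1·8+5·2+5·0+5·2 = 28 | 4·7 = 28
Q: 1·2+5·0+5·2+5·0 = 12 | 4·3 = 12
R: 1·4+5·0+5·0+5·0 = 4 | 4·1 = 4
D: 1·1+5·1+5·2+5·0 = 16 | 4·4 = 16
Z: 1·0+5·0+5·2+5·2 = 20 | 4·5 = 20
gcd(1,5,5,5,4) = 1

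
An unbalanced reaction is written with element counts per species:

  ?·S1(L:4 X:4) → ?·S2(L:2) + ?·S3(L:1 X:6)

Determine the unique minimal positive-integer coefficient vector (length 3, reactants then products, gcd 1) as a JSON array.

L: 3·4 = 12 | 5·2+2·1 = 12
X: 3·4 = 12 | 5·0+2·6 = 12
gcd(3,5,2) = 1

Coefficients: [3, 5, 2]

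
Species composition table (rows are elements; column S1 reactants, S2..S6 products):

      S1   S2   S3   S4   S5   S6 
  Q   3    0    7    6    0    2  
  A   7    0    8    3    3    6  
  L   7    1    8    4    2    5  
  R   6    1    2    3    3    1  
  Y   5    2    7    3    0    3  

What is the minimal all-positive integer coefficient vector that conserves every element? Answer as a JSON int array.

Coefficients: [5, 6, 1, 1, 6, 1]

Q: 5·3 = 15 | 6·0+1·7+1·6+6·0+1·2 = 15
A: 5·7 = 35 | 6·0+1·8+1·3+6·3+1·6 = 35
L: 5·7 = 35 | 6·1+1·8+1·4+6·2+1·5 = 35
R: 5·6 = 30 | 6·1+1·2+1·3+6·3+1·1 = 30
Y: 5·5 = 25 | 6·2+1·7+1·3+6·0+1·3 = 25
gcd(5,6,1,1,6,1) = 1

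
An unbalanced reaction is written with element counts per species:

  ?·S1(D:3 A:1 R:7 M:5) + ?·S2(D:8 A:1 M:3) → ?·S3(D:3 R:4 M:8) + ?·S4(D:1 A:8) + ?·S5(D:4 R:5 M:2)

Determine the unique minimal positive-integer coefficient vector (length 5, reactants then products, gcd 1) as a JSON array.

Coefficients: [6, 2, 3, 1, 6]

D: 6·3+2·8 = 34 | 3·3+1·1+6·4 = 34
A: 6·1+2·1 = 8 | 3·0+1·8+6·0 = 8
R: 6·7+2·0 = 42 | 3·4+1·0+6·5 = 42
M: 6·5+2·3 = 36 | 3·8+1·0+6·2 = 36
gcd(6,2,3,1,6) = 1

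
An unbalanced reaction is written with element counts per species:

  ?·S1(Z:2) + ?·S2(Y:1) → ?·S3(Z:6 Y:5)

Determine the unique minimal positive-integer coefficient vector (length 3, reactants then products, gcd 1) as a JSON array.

Z: 3·2+5·0 = 6 | 1·6 = 6
Y: 3·0+5·1 = 5 | 1·5 = 5
gcd(3,5,1) = 1

Coefficients: [3, 5, 1]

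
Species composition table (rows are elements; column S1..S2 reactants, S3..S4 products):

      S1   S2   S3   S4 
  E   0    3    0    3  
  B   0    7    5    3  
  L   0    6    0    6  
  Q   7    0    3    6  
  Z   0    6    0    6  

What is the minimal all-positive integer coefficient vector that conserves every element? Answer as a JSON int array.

E: 6·0+5·3 = 15 | 4·0+5·3 = 15
B: 6·0+5·7 = 35 | 4·5+5·3 = 35
L: 6·0+5·6 = 30 | 4·0+5·6 = 30
Q: 6·7+5·0 = 42 | 4·3+5·6 = 42
Z: 6·0+5·6 = 30 | 4·0+5·6 = 30
gcd(6,5,4,5) = 1

Coefficients: [6, 5, 4, 5]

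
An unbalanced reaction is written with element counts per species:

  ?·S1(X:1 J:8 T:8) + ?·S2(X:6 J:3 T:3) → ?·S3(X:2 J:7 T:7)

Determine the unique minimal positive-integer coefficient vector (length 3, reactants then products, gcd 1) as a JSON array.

Coefficients: [4, 1, 5]

X: 4·1+1·6 = 10 | 5·2 = 10
J: 4·8+1·3 = 35 | 5·7 = 35
T: 4·8+1·3 = 35 | 5·7 = 35
gcd(4,1,5) = 1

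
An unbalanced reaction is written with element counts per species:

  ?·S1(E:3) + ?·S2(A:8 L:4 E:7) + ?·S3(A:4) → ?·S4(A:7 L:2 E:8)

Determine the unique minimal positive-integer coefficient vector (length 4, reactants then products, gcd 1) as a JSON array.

A: 6·0+2·8+3·4 = 28 | 4·7 = 28
L: 6·0+2·4+3·0 = 8 | 4·2 = 8
E: 6·3+2·7+3·0 = 32 | 4·8 = 32
gcd(6,2,3,4) = 1

Coefficients: [6, 2, 3, 4]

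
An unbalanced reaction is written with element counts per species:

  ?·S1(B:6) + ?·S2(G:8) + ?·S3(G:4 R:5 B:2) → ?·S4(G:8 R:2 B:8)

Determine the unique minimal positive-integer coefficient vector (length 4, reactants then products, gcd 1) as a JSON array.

Coefficients: [6, 4, 2, 5]

G: 6·0+4·8+2·4 = 40 | 5·8 = 40
R: 6·0+4·0+2·5 = 10 | 5·2 = 10
B: 6·6+4·0+2·2 = 40 | 5·8 = 40
gcd(6,4,2,5) = 1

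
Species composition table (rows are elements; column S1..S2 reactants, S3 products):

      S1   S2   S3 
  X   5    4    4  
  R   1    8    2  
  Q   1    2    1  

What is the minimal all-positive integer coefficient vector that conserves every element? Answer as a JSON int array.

X: 4·5+1·4 = 24 | 6·4 = 24
R: 4·1+1·8 = 12 | 6·2 = 12
Q: 4·1+1·2 = 6 | 6·1 = 6
gcd(4,1,6) = 1

Coefficients: [4, 1, 6]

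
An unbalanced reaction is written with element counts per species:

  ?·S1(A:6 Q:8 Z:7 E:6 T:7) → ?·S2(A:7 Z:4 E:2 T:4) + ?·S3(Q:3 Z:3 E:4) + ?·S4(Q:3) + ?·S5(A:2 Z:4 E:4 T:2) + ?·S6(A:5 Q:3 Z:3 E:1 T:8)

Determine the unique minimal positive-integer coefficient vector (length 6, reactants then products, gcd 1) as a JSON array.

A: 6·6 = 36 | 2·7+6·0+6·0+1·2+4·5 = 36
Q: 6·8 = 48 | 2·0+6·3+6·3+1·0+4·3 = 48
Z: 6·7 = 42 | 2·4+6·3+6·0+1·4+4·3 = 42
E: 6·6 = 36 | 2·2+6·4+6·0+1·4+4·1 = 36
T: 6·7 = 42 | 2·4+6·0+6·0+1·2+4·8 = 42
gcd(6,2,6,6,1,4) = 1

Coefficients: [6, 2, 6, 6, 1, 4]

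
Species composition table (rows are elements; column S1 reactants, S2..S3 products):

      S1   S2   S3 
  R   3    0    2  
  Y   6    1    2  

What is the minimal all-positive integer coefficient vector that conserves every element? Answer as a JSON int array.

Coefficients: [2, 6, 3]

R: 2·3 = 6 | 6·0+3·2 = 6
Y: 2·6 = 12 | 6·1+3·2 = 12
gcd(2,6,3) = 1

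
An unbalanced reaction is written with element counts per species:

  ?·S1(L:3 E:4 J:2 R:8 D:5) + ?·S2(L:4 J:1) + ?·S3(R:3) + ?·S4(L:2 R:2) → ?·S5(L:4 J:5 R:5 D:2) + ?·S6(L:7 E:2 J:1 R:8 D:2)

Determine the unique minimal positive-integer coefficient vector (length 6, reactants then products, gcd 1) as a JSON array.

L: 2·3+5·4+5·0+3·2 = 32 | 1·4+4·7 = 32
E: 2·4+5·0+5·0+3·0 = 8 | 1·0+4·2 = 8
J: 2·2+5·1+5·0+3·0 = 9 | 1·5+4·1 = 9
R: 2·8+5·0+5·3+3·2 = 37 | 1·5+4·8 = 37
D: 2·5+5·0+5·0+3·0 = 10 | 1·2+4·2 = 10
gcd(2,5,5,3,1,4) = 1

Coefficients: [2, 5, 5, 3, 1, 4]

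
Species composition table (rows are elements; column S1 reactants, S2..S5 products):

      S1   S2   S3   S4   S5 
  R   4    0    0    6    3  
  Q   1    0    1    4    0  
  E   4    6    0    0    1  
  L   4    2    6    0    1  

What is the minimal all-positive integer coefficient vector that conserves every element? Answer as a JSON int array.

R: 6·4 = 24 | 3·0+2·0+1·6+6·3 = 24
Q: 6·1 = 6 | 3·0+2·1+1·4+6·0 = 6
E: 6·4 = 24 | 3·6+2·0+1·0+6·1 = 24
L: 6·4 = 24 | 3·2+2·6+1·0+6·1 = 24
gcd(6,3,2,1,6) = 1

Coefficients: [6, 3, 2, 1, 6]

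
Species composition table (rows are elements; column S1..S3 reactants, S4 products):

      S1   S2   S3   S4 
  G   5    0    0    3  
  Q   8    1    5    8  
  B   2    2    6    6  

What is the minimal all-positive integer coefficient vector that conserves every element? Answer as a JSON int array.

Coefficients: [3, 6, 2, 5]

G: 3·5+6·0+2·0 = 15 | 5·3 = 15
Q: 3·8+6·1+2·5 = 40 | 5·8 = 40
B: 3·2+6·2+2·6 = 30 | 5·6 = 30
gcd(3,6,2,5) = 1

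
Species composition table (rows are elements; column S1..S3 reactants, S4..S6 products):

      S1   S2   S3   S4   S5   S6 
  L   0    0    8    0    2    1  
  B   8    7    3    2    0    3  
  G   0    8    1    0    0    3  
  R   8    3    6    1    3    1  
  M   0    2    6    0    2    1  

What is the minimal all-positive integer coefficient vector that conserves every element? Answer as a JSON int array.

Coefficients: [1, 2, 2, 5, 5, 6]

L: 1·0+2·0+2·8 = 16 | 5·0+5·2+6·1 = 16
B: 1·8+2·7+2·3 = 28 | 5·2+5·0+6·3 = 28
G: 1·0+2·8+2·1 = 18 | 5·0+5·0+6·3 = 18
R: 1·8+2·3+2·6 = 26 | 5·1+5·3+6·1 = 26
M: 1·0+2·2+2·6 = 16 | 5·0+5·2+6·1 = 16
gcd(1,2,2,5,5,6) = 1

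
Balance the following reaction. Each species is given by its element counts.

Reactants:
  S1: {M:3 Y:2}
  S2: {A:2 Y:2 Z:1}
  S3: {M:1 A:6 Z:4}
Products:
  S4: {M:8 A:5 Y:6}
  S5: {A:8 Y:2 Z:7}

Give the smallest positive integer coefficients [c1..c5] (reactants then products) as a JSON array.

M: 4·3+5·0+4·1 = 16 | 2·8+3·0 = 16
A: 4·0+5·2+4·6 = 34 | 2·5+3·8 = 34
Y: 4·2+5·2+4·0 = 18 | 2·6+3·2 = 18
Z: 4·0+5·1+4·4 = 21 | 2·0+3·7 = 21
gcd(4,5,4,2,3) = 1

Coefficients: [4, 5, 4, 2, 3]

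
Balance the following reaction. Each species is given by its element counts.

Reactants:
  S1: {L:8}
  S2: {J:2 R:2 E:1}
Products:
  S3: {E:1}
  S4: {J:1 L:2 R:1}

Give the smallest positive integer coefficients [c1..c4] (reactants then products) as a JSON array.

Coefficients: [1, 2, 2, 4]

J: 1·0+2·2 = 4 | 2·0+4·1 = 4
L: 1·8+2·0 = 8 | 2·0+4·2 = 8
R: 1·0+2·2 = 4 | 2·0+4·1 = 4
E: 1·0+2·1 = 2 | 2·1+4·0 = 2
gcd(1,2,2,4) = 1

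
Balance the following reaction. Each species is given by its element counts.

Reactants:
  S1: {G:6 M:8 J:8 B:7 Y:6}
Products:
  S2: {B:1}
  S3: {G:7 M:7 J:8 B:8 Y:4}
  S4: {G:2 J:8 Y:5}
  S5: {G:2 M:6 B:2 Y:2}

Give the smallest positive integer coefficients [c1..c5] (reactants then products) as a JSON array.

Coefficients: [4, 6, 2, 2, 3]

G: 4·6 = 24 | 6·0+2·7+2·2+3·2 = 24
M: 4·8 = 32 | 6·0+2·7+2·0+3·6 = 32
J: 4·8 = 32 | 6·0+2·8+2·8+3·0 = 32
B: 4·7 = 28 | 6·1+2·8+2·0+3·2 = 28
Y: 4·6 = 24 | 6·0+2·4+2·5+3·2 = 24
gcd(4,6,2,2,3) = 1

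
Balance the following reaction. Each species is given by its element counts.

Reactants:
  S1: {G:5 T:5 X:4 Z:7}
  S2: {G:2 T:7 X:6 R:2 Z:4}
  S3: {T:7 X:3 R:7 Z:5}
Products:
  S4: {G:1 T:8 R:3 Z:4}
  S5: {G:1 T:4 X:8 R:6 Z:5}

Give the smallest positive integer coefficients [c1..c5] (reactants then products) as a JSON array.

G: 1·5+3·2+6·0 = 11 | 6·1+5·1 = 11
T: 1·5+3·7+6·7 = 68 | 6·8+5·4 = 68
X: 1·4+3·6+6·3 = 40 | 6·0+5·8 = 40
R: 1·0+3·2+6·7 = 48 | 6·3+5·6 = 48
Z: 1·7+3·4+6·5 = 49 | 6·4+5·5 = 49
gcd(1,3,6,6,5) = 1

Coefficients: [1, 3, 6, 6, 5]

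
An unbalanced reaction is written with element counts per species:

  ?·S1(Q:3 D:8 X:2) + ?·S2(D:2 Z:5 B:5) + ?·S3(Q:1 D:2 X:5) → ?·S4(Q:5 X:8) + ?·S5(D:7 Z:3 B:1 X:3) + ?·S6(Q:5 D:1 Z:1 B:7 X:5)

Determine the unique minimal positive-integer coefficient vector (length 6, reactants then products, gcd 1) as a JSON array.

Coefficients: [3, 4, 6, 1, 6, 2]

Q: 3·3+4·0+6·1 = 15 | 1·5+6·0+2·5 = 15
D: 3·8+4·2+6·2 = 44 | 1·0+6·7+2·1 = 44
Z: 3·0+4·5+6·0 = 20 | 1·0+6·3+2·1 = 20
B: 3·0+4·5+6·0 = 20 | 1·0+6·1+2·7 = 20
X: 3·2+4·0+6·5 = 36 | 1·8+6·3+2·5 = 36
gcd(3,4,6,1,6,2) = 1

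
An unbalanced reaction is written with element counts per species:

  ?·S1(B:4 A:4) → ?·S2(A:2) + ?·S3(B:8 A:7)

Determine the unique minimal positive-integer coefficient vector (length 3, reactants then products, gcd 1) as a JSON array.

B: 4·4 = 16 | 1·0+2·8 = 16
A: 4·4 = 16 | 1·2+2·7 = 16
gcd(4,1,2) = 1

Coefficients: [4, 1, 2]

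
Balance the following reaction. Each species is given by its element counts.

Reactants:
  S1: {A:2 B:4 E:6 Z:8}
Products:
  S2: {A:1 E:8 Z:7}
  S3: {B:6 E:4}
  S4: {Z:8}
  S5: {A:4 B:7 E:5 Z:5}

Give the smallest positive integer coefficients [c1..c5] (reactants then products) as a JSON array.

A: 5·2 = 10 | 2·1+1·0+2·0+2·4 = 10
B: 5·4 = 20 | 2·0+1·6+2·0+2·7 = 20
E: 5·6 = 30 | 2·8+1·4+2·0+2·5 = 30
Z: 5·8 = 40 | 2·7+1·0+2·8+2·5 = 40
gcd(5,2,1,2,2) = 1

Coefficients: [5, 2, 1, 2, 2]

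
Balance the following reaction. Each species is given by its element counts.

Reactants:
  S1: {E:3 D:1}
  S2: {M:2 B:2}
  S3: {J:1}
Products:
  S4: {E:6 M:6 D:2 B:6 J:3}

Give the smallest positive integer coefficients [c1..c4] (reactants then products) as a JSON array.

E: 2·3+3·0+3·0 = 6 | 1·6 = 6
M: 2·0+3·2+3·0 = 6 | 1·6 = 6
D: 2·1+3·0+3·0 = 2 | 1·2 = 2
B: 2·0+3·2+3·0 = 6 | 1·6 = 6
J: 2·0+3·0+3·1 = 3 | 1·3 = 3
gcd(2,3,3,1) = 1

Coefficients: [2, 3, 3, 1]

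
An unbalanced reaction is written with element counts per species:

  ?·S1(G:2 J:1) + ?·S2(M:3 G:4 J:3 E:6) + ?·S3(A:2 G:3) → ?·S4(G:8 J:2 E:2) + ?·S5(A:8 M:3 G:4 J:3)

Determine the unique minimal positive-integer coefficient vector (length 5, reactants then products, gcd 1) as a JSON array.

A: 6·0+1·0+4·2 = 8 | 3·0+1·8 = 8
M: 6·0+1·3+4·0 = 3 | 3·0+1·3 = 3
G: 6·2+1·4+4·3 = 28 | 3·8+1·4 = 28
J: 6·1+1·3+4·0 = 9 | 3·2+1·3 = 9
E: 6·0+1·6+4·0 = 6 | 3·2+1·0 = 6
gcd(6,1,4,3,1) = 1

Coefficients: [6, 1, 4, 3, 1]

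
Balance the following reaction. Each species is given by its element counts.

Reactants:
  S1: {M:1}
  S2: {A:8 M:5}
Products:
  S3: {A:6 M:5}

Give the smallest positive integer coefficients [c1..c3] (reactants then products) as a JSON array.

Coefficients: [5, 3, 4]

A: 5·0+3·8 = 24 | 4·6 = 24
M: 5·1+3·5 = 20 | 4·5 = 20
gcd(5,3,4) = 1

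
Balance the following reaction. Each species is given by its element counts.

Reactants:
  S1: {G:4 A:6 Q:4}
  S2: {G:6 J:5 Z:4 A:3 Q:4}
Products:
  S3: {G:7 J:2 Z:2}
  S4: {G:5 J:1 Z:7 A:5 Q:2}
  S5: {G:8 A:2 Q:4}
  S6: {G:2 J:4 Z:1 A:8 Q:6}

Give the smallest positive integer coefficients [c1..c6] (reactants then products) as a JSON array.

G: 4·4+3·6 = 34 | 1·7+1·5+2·8+3·2 = 34
J: 4·0+3·5 = 15 | 1·2+1·1+2·0+3·4 = 15
Z: 4·0+3·4 = 12 | 1·2+1·7+2·0+3·1 = 12
A: 4·6+3·3 = 33 | 1·0+1·5+2·2+3·8 = 33
Q: 4·4+3·4 = 28 | 1·0+1·2+2·4+3·6 = 28
gcd(4,3,1,1,2,3) = 1

Coefficients: [4, 3, 1, 1, 2, 3]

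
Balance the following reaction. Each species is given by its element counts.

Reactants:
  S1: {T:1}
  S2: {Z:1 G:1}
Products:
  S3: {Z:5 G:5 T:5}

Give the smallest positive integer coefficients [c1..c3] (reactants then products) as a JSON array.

Coefficients: [5, 5, 1]

Z: 5·0+5·1 = 5 | 1·5 = 5
G: 5·0+5·1 = 5 | 1·5 = 5
T: 5·1+5·0 = 5 | 1·5 = 5
gcd(5,5,1) = 1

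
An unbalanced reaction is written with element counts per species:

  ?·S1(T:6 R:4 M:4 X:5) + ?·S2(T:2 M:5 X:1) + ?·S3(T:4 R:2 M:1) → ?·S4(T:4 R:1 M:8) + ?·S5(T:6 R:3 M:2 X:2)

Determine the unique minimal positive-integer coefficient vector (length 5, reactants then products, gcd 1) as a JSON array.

T: 1·6+3·2+5·4 = 32 | 2·4+4·6 = 32
R: 1·4+3·0+5·2 = 14 | 2·1+4·3 = 14
M: 1·4+3·5+5·1 = 24 | 2·8+4·2 = 24
X: 1·5+3·1+5·0 = 8 | 2·0+4·2 = 8
gcd(1,3,5,2,4) = 1

Coefficients: [1, 3, 5, 2, 4]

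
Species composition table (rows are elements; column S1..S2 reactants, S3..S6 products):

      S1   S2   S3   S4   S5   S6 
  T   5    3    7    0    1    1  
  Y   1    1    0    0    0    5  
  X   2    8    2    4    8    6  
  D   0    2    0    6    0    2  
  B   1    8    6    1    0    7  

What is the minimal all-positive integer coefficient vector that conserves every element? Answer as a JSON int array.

Coefficients: [5, 5, 5, 1, 3, 2]

T: 5·5+5·3 = 40 | 5·7+1·0+3·1+2·1 = 40
Y: 5·1+5·1 = 10 | 5·0+1·0+3·0+2·5 = 10
X: 5·2+5·8 = 50 | 5·2+1·4+3·8+2·6 = 50
D: 5·0+5·2 = 10 | 5·0+1·6+3·0+2·2 = 10
B: 5·1+5·8 = 45 | 5·6+1·1+3·0+2·7 = 45
gcd(5,5,5,1,3,2) = 1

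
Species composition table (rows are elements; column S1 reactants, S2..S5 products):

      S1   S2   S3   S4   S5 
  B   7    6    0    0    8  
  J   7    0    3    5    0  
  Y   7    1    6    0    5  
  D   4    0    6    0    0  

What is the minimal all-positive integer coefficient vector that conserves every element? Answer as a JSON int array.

Coefficients: [6, 3, 4, 6, 3]

B: 6·7 = 42 | 3·6+4·0+6·0+3·8 = 42
J: 6·7 = 42 | 3·0+4·3+6·5+3·0 = 42
Y: 6·7 = 42 | 3·1+4·6+6·0+3·5 = 42
D: 6·4 = 24 | 3·0+4·6+6·0+3·0 = 24
gcd(6,3,4,6,3) = 1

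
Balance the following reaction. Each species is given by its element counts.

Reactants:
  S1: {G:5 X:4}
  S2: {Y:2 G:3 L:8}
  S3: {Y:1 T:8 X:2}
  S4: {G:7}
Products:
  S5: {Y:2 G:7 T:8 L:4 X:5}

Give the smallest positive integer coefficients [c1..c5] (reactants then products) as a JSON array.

Y: 3·0+2·2+4·1+1·0 = 8 | 4·2 = 8
G: 3·5+2·3+4·0+1·7 = 28 | 4·7 = 28
T: 3·0+2·0+4·8+1·0 = 32 | 4·8 = 32
L: 3·0+2·8+4·0+1·0 = 16 | 4·4 = 16
X: 3·4+2·0+4·2+1·0 = 20 | 4·5 = 20
gcd(3,2,4,1,4) = 1

Coefficients: [3, 2, 4, 1, 4]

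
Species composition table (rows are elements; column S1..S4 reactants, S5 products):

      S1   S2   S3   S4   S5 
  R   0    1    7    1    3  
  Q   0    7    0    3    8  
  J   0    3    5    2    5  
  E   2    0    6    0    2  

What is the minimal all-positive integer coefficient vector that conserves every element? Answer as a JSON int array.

R: 2·0+4·1+1·7+4·1 = 15 | 5·3 = 15
Q: 2·0+4·7+1·0+4·3 = 40 | 5·8 = 40
J: 2·0+4·3+1·5+4·2 = 25 | 5·5 = 25
E: 2·2+4·0+1·6+4·0 = 10 | 5·2 = 10
gcd(2,4,1,4,5) = 1

Coefficients: [2, 4, 1, 4, 5]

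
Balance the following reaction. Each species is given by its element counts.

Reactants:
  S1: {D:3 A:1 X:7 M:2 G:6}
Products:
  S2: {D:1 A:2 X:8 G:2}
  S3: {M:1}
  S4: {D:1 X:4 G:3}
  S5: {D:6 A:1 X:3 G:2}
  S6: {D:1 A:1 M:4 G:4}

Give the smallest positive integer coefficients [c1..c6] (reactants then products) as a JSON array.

Coefficients: [5, 1, 2, 6, 1, 2]

D: 5·3 = 15 | 1·1+2·0+6·1+1·6+2·1 = 15
A: 5·1 = 5 | 1·2+2·0+6·0+1·1+2·1 = 5
X: 5·7 = 35 | 1·8+2·0+6·4+1·3+2·0 = 35
M: 5·2 = 10 | 1·0+2·1+6·0+1·0+2·4 = 10
G: 5·6 = 30 | 1·2+2·0+6·3+1·2+2·4 = 30
gcd(5,1,2,6,1,2) = 1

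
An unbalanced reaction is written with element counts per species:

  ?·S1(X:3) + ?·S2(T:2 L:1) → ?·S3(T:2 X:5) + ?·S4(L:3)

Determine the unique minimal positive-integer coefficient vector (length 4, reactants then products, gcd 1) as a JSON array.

T: 5·0+3·2 = 6 | 3·2+1·0 = 6
L: 5·0+3·1 = 3 | 3·0+1·3 = 3
X: 5·3+3·0 = 15 | 3·5+1·0 = 15
gcd(5,3,3,1) = 1

Coefficients: [5, 3, 3, 1]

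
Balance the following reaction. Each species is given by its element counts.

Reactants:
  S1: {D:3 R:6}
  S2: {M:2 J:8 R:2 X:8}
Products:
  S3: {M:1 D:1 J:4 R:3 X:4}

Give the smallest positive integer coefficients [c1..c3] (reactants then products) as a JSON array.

M: 2·0+3·2 = 6 | 6·1 = 6
D: 2·3+3·0 = 6 | 6·1 = 6
J: 2·0+3·8 = 24 | 6·4 = 24
R: 2·6+3·2 = 18 | 6·3 = 18
X: 2·0+3·8 = 24 | 6·4 = 24
gcd(2,3,6) = 1

Coefficients: [2, 3, 6]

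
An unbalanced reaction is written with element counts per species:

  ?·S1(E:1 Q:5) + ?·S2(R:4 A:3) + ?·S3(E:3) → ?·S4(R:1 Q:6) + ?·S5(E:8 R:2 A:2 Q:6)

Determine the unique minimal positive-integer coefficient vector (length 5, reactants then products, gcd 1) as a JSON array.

Coefficients: [6, 2, 6, 2, 3]

E: 6·1+2·0+6·3 = 24 | 2·0+3·8 = 24
R: 6·0+2·4+6·0 = 8 | 2·1+3·2 = 8
A: 6·0+2·3+6·0 = 6 | 2·0+3·2 = 6
Q: 6·5+2·0+6·0 = 30 | 2·6+3·6 = 30
gcd(6,2,6,2,3) = 1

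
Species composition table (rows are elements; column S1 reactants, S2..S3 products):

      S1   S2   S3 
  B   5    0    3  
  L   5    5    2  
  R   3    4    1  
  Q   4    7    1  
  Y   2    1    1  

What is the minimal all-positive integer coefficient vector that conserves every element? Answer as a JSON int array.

Coefficients: [3, 1, 5]

B: 3·5 = 15 | 1·0+5·3 = 15
L: 3·5 = 15 | 1·5+5·2 = 15
R: 3·3 = 9 | 1·4+5·1 = 9
Q: 3·4 = 12 | 1·7+5·1 = 12
Y: 3·2 = 6 | 1·1+5·1 = 6
gcd(3,1,5) = 1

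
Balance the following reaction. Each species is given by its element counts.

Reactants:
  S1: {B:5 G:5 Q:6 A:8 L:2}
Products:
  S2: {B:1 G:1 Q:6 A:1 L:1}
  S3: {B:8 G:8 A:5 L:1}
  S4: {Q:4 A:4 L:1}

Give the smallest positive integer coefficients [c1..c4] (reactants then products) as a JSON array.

B: 5·5 = 25 | 1·1+3·8+6·0 = 25
G: 5·5 = 25 | 1·1+3·8+6·0 = 25
Q: 5·6 = 30 | 1·6+3·0+6·4 = 30
A: 5·8 = 40 | 1·1+3·5+6·4 = 40
L: 5·2 = 10 | 1·1+3·1+6·1 = 10
gcd(5,1,3,6) = 1

Coefficients: [5, 1, 3, 6]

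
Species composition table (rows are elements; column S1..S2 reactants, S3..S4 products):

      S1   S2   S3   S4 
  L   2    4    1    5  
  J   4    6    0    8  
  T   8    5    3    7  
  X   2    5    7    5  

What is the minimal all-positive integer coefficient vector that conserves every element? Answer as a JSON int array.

Coefficients: [1, 6, 1, 5]

L: 1·2+6·4 = 26 | 1·1+5·5 = 26
J: 1·4+6·6 = 40 | 1·0+5·8 = 40
T: 1·8+6·5 = 38 | 1·3+5·7 = 38
X: 1·2+6·5 = 32 | 1·7+5·5 = 32
gcd(1,6,1,5) = 1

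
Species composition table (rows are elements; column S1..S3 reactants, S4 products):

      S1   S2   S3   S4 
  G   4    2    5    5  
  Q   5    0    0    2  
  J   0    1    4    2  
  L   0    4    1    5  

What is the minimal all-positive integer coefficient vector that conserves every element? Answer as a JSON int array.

G: 2·4+6·2+1·5 = 25 | 5·5 = 25
Q: 2·5+6·0+1·0 = 10 | 5·2 = 10
J: 2·0+6·1+1·4 = 10 | 5·2 = 10
L: 2·0+6·4+1·1 = 25 | 5·5 = 25
gcd(2,6,1,5) = 1

Coefficients: [2, 6, 1, 5]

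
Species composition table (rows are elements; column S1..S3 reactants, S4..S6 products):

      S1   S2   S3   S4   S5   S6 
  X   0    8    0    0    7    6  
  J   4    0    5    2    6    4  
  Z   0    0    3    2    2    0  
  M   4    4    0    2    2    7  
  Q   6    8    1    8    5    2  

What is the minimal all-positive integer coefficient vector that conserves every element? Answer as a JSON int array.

X: 3·0+5·8+6·0 = 40 | 5·0+4·7+2·6 = 40
J: 3·4+5·0+6·5 = 42 | 5·2+4·6+2·4 = 42
Z: 3·0+5·0+6·3 = 18 | 5·2+4·2+2·0 = 18
M: 3·4+5·4+6·0 = 32 | 5·2+4·2+2·7 = 32
Q: 3·6+5·8+6·1 = 64 | 5·8+4·5+2·2 = 64
gcd(3,5,6,5,4,2) = 1

Coefficients: [3, 5, 6, 5, 4, 2]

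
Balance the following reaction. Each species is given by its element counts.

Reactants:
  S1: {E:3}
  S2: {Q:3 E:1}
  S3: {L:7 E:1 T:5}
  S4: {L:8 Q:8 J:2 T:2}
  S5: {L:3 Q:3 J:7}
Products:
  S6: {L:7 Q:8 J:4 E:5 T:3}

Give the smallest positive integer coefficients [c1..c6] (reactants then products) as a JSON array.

Coefficients: [4, 6, 2, 1, 2, 4]

L: 4·0+6·0+2·7+1·8+2·3 = 28 | 4·7 = 28
Q: 4·0+6·3+2·0+1·8+2·3 = 32 | 4·8 = 32
J: 4·0+6·0+2·0+1·2+2·7 = 16 | 4·4 = 16
E: 4·3+6·1+2·1+1·0+2·0 = 20 | 4·5 = 20
T: 4·0+6·0+2·5+1·2+2·0 = 12 | 4·3 = 12
gcd(4,6,2,1,2,4) = 1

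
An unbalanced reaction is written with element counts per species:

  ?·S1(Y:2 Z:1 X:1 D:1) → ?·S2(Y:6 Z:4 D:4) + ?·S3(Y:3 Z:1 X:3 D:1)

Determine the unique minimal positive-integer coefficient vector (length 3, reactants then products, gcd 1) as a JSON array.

Coefficients: [6, 1, 2]

Y: 6·2 = 12 | 1·6+2·3 = 12
Z: 6·1 = 6 | 1·4+2·1 = 6
X: 6·1 = 6 | 1·0+2·3 = 6
D: 6·1 = 6 | 1·4+2·1 = 6
gcd(6,1,2) = 1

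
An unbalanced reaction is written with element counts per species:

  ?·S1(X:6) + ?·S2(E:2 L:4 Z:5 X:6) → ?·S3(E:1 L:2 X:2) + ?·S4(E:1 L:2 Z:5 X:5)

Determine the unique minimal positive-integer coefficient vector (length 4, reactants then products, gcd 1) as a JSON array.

E: 1·0+6·2 = 12 | 6·1+6·1 = 12
L: 1·0+6·4 = 24 | 6·2+6·2 = 24
Z: 1·0+6·5 = 30 | 6·0+6·5 = 30
X: 1·6+6·6 = 42 | 6·2+6·5 = 42
gcd(1,6,6,6) = 1

Coefficients: [1, 6, 6, 6]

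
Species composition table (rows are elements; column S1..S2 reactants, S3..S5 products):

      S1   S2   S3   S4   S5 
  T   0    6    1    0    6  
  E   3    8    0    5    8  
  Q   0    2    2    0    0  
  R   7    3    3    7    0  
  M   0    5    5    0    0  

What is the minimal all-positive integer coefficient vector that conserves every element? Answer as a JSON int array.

T: 4·0+6·6 = 36 | 6·1+4·0+5·6 = 36
E: 4·3+6·8 = 60 | 6·0+4·5+5·8 = 60
Q: 4·0+6·2 = 12 | 6·2+4·0+5·0 = 12
R: 4·7+6·3 = 46 | 6·3+4·7+5·0 = 46
M: 4·0+6·5 = 30 | 6·5+4·0+5·0 = 30
gcd(4,6,6,4,5) = 1

Coefficients: [4, 6, 6, 4, 5]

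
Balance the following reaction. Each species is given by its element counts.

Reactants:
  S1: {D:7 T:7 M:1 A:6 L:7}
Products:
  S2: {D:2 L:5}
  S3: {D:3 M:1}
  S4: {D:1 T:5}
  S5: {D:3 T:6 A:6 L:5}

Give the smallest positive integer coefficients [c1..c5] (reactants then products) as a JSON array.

D: 5·7 = 35 | 2·2+5·3+1·1+5·3 = 35
T: 5·7 = 35 | 2·0+5·0+1·5+5·6 = 35
M: 5·1 = 5 | 2·0+5·1+1·0+5·0 = 5
A: 5·6 = 30 | 2·0+5·0+1·0+5·6 = 30
L: 5·7 = 35 | 2·5+5·0+1·0+5·5 = 35
gcd(5,2,5,1,5) = 1

Coefficients: [5, 2, 5, 1, 5]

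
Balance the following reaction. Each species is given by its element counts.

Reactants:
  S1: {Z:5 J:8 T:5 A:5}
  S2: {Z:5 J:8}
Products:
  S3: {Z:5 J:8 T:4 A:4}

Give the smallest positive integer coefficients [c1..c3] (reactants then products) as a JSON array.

Coefficients: [4, 1, 5]

Z: 4·5+1·5 = 25 | 5·5 = 25
J: 4·8+1·8 = 40 | 5·8 = 40
T: 4·5+1·0 = 20 | 5·4 = 20
A: 4·5+1·0 = 20 | 5·4 = 20
gcd(4,1,5) = 1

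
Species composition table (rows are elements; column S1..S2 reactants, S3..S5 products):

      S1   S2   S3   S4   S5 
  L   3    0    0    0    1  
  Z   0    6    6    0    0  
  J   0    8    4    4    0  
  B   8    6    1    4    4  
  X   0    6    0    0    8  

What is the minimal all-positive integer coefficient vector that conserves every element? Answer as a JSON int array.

L: 1·3+4·0 = 3 | 4·0+4·0+3·1 = 3
Z: 1·0+4·6 = 24 | 4·6+4·0+3·0 = 24
J: 1·0+4·8 = 32 | 4·4+4·4+3·0 = 32
B: 1·8+4·6 = 32 | 4·1+4·4+3·4 = 32
X: 1·0+4·6 = 24 | 4·0+4·0+3·8 = 24
gcd(1,4,4,4,3) = 1

Coefficients: [1, 4, 4, 4, 3]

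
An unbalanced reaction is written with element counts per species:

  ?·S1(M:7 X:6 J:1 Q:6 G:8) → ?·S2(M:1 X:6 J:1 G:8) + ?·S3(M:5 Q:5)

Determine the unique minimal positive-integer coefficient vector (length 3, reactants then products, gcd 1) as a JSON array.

Coefficients: [5, 5, 6]

M: 5·7 = 35 | 5·1+6·5 = 35
X: 5·6 = 30 | 5·6+6·0 = 30
J: 5·1 = 5 | 5·1+6·0 = 5
Q: 5·6 = 30 | 5·0+6·5 = 30
G: 5·8 = 40 | 5·8+6·0 = 40
gcd(5,5,6) = 1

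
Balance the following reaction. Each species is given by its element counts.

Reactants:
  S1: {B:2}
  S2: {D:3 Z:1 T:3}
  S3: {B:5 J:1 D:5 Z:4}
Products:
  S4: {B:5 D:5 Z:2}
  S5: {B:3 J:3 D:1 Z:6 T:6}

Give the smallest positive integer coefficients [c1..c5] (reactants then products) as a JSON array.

B: 4·2+2·0+3·5 = 23 | 4·5+1·3 = 23
J: 4·0+2·0+3·1 = 3 | 4·0+1·3 = 3
D: 4·0+2·3+3·5 = 21 | 4·5+1·1 = 21
Z: 4·0+2·1+3·4 = 14 | 4·2+1·6 = 14
T: 4·0+2·3+3·0 = 6 | 4·0+1·6 = 6
gcd(4,2,3,4,1) = 1

Coefficients: [4, 2, 3, 4, 1]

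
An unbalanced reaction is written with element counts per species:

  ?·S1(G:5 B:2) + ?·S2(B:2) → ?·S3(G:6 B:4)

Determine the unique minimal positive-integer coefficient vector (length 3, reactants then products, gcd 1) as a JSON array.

G: 6·5+4·0 = 30 | 5·6 = 30
B: 6·2+4·2 = 20 | 5·4 = 20
gcd(6,4,5) = 1

Coefficients: [6, 4, 5]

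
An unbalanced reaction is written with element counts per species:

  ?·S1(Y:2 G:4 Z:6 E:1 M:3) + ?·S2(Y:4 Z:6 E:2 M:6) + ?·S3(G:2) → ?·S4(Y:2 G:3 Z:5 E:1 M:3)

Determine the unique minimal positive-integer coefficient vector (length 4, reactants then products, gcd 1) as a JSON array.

Coefficients: [4, 1, 1, 6]

Y: 4·2+1·4+1·0 = 12 | 6·2 = 12
G: 4·4+1·0+1·2 = 18 | 6·3 = 18
Z: 4·6+1·6+1·0 = 30 | 6·5 = 30
E: 4·1+1·2+1·0 = 6 | 6·1 = 6
M: 4·3+1·6+1·0 = 18 | 6·3 = 18
gcd(4,1,1,6) = 1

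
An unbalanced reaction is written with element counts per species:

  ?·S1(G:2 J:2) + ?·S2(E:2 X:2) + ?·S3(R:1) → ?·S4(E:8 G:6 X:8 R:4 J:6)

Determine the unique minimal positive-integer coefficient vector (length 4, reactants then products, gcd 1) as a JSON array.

Coefficients: [3, 4, 4, 1]

E: 3·0+4·2+4·0 = 8 | 1·8 = 8
G: 3·2+4·0+4·0 = 6 | 1·6 = 6
X: 3·0+4·2+4·0 = 8 | 1·8 = 8
R: 3·0+4·0+4·1 = 4 | 1·4 = 4
J: 3·2+4·0+4·0 = 6 | 1·6 = 6
gcd(3,4,4,1) = 1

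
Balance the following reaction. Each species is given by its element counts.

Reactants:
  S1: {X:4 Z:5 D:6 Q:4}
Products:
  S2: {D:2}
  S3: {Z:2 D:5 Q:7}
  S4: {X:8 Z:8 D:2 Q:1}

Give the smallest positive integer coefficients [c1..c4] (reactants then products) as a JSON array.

X: 4·4 = 16 | 5·0+2·0+2·8 = 16
Z: 4·5 = 20 | 5·0+2·2+2·8 = 20
D: 4·6 = 24 | 5·2+2·5+2·2 = 24
Q: 4·4 = 16 | 5·0+2·7+2·1 = 16
gcd(4,5,2,2) = 1

Coefficients: [4, 5, 2, 2]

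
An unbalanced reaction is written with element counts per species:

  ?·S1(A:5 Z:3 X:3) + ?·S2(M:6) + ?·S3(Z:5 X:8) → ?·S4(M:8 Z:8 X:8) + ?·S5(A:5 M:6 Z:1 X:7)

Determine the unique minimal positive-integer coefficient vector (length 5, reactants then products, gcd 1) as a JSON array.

A: 2·5+6·0+4·0 = 10 | 3·0+2·5 = 10
M: 2·0+6·6+4·0 = 36 | 3·8+2·6 = 36
Z: 2·3+6·0+4·5 = 26 | 3·8+2·1 = 26
X: 2·3+6·0+4·8 = 38 | 3·8+2·7 = 38
gcd(2,6,4,3,2) = 1

Coefficients: [2, 6, 4, 3, 2]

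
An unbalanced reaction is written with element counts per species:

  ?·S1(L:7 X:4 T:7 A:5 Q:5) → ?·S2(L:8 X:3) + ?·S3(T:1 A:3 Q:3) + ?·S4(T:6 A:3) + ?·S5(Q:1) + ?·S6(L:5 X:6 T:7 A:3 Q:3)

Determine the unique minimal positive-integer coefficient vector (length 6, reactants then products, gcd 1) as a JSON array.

L: 3·7 = 21 | 2·8+2·0+2·0+6·0+1·5 = 21
X: 3·4 = 12 | 2·3+2·0+2·0+6·0+1·6 = 12
T: 3·7 = 21 | 2·0+2·1+2·6+6·0+1·7 = 21
A: 3·5 = 15 | 2·0+2·3+2·3+6·0+1·3 = 15
Q: 3·5 = 15 | 2·0+2·3+2·0+6·1+1·3 = 15
gcd(3,2,2,2,6,1) = 1

Coefficients: [3, 2, 2, 2, 6, 1]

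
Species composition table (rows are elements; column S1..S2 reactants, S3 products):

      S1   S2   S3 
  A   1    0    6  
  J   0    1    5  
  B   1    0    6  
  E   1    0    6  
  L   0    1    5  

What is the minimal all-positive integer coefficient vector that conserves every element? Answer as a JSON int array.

A: 6·1+5·0 = 6 | 1·6 = 6
J: 6·0+5·1 = 5 | 1·5 = 5
B: 6·1+5·0 = 6 | 1·6 = 6
E: 6·1+5·0 = 6 | 1·6 = 6
L: 6·0+5·1 = 5 | 1·5 = 5
gcd(6,5,1) = 1

Coefficients: [6, 5, 1]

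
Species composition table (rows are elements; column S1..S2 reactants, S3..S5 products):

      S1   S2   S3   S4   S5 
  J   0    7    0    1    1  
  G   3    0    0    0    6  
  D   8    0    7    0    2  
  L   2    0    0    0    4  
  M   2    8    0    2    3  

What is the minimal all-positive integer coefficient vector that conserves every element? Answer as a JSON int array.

J: 4·0+1·7 = 7 | 4·0+5·1+2·1 = 7
G: 4·3+1·0 = 12 | 4·0+5·0+2·6 = 12
D: 4·8+1·0 = 32 | 4·7+5·0+2·2 = 32
L: 4·2+1·0 = 8 | 4·0+5·0+2·4 = 8
M: 4·2+1·8 = 16 | 4·0+5·2+2·3 = 16
gcd(4,1,4,5,2) = 1

Coefficients: [4, 1, 4, 5, 2]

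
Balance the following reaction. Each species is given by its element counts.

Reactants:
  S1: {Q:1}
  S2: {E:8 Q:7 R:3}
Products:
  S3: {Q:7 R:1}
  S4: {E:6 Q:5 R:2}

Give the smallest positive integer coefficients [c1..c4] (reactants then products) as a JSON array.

Coefficients: [6, 3, 1, 4]

E: 6·0+3·8 = 24 | 1·0+4·6 = 24
Q: 6·1+3·7 = 27 | 1·7+4·5 = 27
R: 6·0+3·3 = 9 | 1·1+4·2 = 9
gcd(6,3,1,4) = 1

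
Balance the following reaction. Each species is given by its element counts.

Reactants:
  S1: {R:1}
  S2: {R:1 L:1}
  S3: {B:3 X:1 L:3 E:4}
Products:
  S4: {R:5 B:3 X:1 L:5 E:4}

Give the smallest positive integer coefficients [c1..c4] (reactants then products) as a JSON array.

Coefficients: [3, 2, 1, 1]

R: 3·1+2·1+1·0 = 5 | 1·5 = 5
B: 3·0+2·0+1·3 = 3 | 1·3 = 3
X: 3·0+2·0+1·1 = 1 | 1·1 = 1
L: 3·0+2·1+1·3 = 5 | 1·5 = 5
E: 3·0+2·0+1·4 = 4 | 1·4 = 4
gcd(3,2,1,1) = 1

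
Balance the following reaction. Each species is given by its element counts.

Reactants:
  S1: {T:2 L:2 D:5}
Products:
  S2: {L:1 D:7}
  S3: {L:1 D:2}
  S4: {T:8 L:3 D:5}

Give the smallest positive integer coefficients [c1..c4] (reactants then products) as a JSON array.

Coefficients: [4, 1, 4, 1]

T: 4·2 = 8 | 1·0+4·0+1·8 = 8
L: 4·2 = 8 | 1·1+4·1+1·3 = 8
D: 4·5 = 20 | 1·7+4·2+1·5 = 20
gcd(4,1,4,1) = 1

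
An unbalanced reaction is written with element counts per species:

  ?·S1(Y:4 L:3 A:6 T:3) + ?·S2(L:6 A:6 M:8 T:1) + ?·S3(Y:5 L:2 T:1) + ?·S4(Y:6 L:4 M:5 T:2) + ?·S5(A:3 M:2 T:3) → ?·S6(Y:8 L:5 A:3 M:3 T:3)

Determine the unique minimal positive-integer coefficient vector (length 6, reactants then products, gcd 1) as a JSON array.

Y: 1·4+1·0+6·5+1·6+1·0 = 40 | 5·8 = 40
L: 1·3+1·6+6·2+1·4+1·0 = 25 | 5·5 = 25
A: 1·6+1·6+6·0+1·0+1·3 = 15 | 5·3 = 15
M: 1·0+1·8+6·0+1·5+1·2 = 15 | 5·3 = 15
T: 1·3+1·1+6·1+1·2+1·3 = 15 | 5·3 = 15
gcd(1,1,6,1,1,5) = 1

Coefficients: [1, 1, 6, 1, 1, 5]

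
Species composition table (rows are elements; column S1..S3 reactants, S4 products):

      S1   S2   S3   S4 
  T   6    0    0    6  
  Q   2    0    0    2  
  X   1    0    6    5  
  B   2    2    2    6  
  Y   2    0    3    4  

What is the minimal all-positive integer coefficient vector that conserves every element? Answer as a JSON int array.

T: 3·6+4·0+2·0 = 18 | 3·6 = 18
Q: 3·2+4·0+2·0 = 6 | 3·2 = 6
X: 3·1+4·0+2·6 = 15 | 3·5 = 15
B: 3·2+4·2+2·2 = 18 | 3·6 = 18
Y: 3·2+4·0+2·3 = 12 | 3·4 = 12
gcd(3,4,2,3) = 1

Coefficients: [3, 4, 2, 3]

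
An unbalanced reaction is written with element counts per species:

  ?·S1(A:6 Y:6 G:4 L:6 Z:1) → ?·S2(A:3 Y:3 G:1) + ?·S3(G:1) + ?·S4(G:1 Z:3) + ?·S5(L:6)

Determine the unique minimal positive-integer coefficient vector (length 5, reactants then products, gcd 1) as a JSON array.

Coefficients: [3, 6, 5, 1, 3]

A: 3·6 = 18 | 6·3+5·0+1·0+3·0 = 18
Y: 3·6 = 18 | 6·3+5·0+1·0+3·0 = 18
G: 3·4 = 12 | 6·1+5·1+1·1+3·0 = 12
L: 3·6 = 18 | 6·0+5·0+1·0+3·6 = 18
Z: 3·1 = 3 | 6·0+5·0+1·3+3·0 = 3
gcd(3,6,5,1,3) = 1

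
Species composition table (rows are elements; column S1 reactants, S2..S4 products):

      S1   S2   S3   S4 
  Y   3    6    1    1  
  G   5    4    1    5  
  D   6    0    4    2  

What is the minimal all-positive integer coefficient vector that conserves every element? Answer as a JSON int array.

Y: 5·3 = 15 | 1·6+6·1+3·1 = 15
G: 5·5 = 25 | 1·4+6·1+3·5 = 25
D: 5·6 = 30 | 1·0+6·4+3·2 = 30
gcd(5,1,6,3) = 1

Coefficients: [5, 1, 6, 3]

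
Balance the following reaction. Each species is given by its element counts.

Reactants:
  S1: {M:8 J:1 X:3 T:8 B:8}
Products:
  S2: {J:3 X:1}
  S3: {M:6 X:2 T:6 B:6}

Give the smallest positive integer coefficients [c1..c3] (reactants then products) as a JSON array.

M: 3·8 = 24 | 1·0+4·6 = 24
J: 3·1 = 3 | 1·3+4·0 = 3
X: 3·3 = 9 | 1·1+4·2 = 9
T: 3·8 = 24 | 1·0+4·6 = 24
B: 3·8 = 24 | 1·0+4·6 = 24
gcd(3,1,4) = 1

Coefficients: [3, 1, 4]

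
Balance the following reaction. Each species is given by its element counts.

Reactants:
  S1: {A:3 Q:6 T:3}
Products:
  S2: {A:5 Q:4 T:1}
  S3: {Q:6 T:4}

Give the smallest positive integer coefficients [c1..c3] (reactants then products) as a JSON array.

Coefficients: [5, 3, 3]

A: 5·3 = 15 | 3·5+3·0 = 15
Q: 5·6 = 30 | 3·4+3·6 = 30
T: 5·3 = 15 | 3·1+3·4 = 15
gcd(5,3,3) = 1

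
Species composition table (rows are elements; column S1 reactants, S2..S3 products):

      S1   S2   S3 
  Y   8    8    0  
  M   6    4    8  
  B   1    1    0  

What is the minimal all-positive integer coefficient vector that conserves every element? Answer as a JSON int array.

Coefficients: [4, 4, 1]

Y: 4·8 = 32 | 4·8+1·0 = 32
M: 4·6 = 24 | 4·4+1·8 = 24
B: 4·1 = 4 | 4·1+1·0 = 4
gcd(4,4,1) = 1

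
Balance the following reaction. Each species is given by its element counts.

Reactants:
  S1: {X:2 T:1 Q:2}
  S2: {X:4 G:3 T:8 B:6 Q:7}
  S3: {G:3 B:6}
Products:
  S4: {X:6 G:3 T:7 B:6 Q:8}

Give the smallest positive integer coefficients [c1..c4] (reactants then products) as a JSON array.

Coefficients: [5, 2, 1, 3]

X: 5·2+2·4+1·0 = 18 | 3·6 = 18
G: 5·0+2·3+1·3 = 9 | 3·3 = 9
T: 5·1+2·8+1·0 = 21 | 3·7 = 21
B: 5·0+2·6+1·6 = 18 | 3·6 = 18
Q: 5·2+2·7+1·0 = 24 | 3·8 = 24
gcd(5,2,1,3) = 1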